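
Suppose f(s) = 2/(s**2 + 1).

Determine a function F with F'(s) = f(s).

An antiderivative is F(s) = 2*atan(s).

Check any antiderivative F(s) by computing F'(s) and comparing it with f(s).
Check: d/ds[2*atan(s)] = 2/(s**2 + 1) = f(s).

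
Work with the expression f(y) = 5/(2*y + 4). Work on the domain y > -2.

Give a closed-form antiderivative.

An antiderivative F(y) passes only if d/dy[F] lands on f(y) exactly.
Check: d/dy[5*log(3*y/2 + 3)/2] = 5/(2*y + 4) = f(y).

An antiderivative is F(y) = 5*log(3*y/2 + 3)/2.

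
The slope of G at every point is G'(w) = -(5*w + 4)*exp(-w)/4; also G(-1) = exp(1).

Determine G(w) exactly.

G(w) = 5*w*exp(-w)/4 + 9*exp(-w)/4

G'(w) has the shape u'v + uv' for u = 5*w/4 + 9/4 and v = exp(-w) — it is the derivative of the product u*v.
A general antiderivative is (5*w + 9)*exp(-w)/4 + C.
The condition gives C = exp(1) - (exp(1)) = 0.
So G(w) = 5*w*exp(-w)/4 + 9*exp(-w)/4.
Check: d/dw[5*w*exp(-w)/4 + 9*exp(-w)/4] = (-5*w - 4)*exp(-w)/4, which equals G'(w).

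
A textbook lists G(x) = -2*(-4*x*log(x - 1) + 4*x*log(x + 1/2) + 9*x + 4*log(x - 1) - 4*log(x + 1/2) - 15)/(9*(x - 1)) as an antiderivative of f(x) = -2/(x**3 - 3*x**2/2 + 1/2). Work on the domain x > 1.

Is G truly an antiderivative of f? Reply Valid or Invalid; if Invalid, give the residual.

d/dx[G] = -4/(2*x**3 - 3*x**2 + 1)
This equals f(x) exactly, so the claim holds.

Valid: G'(x) = f(x).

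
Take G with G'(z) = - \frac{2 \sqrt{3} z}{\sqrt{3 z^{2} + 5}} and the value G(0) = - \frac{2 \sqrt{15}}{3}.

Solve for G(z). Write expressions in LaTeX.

G(z) = - 2 \sqrt{z^{2} + \frac{5}{3}}

The substitution u = z^{2} + \frac{5}{3} works: G'(z) is exactly (dG/du)*(du/dz) for that inner function.
A general antiderivative is - 2 \sqrt{z^{2} + \frac{5}{3}} + C.
The condition gives C = - \frac{2 \sqrt{15}}{3} - (- \frac{2 \sqrt{15}}{3}) = 0.
So G(z) = - 2 \sqrt{z^{2} + \frac{5}{3}}.
Check: d/dz[- 2 \sqrt{z^{2} + \frac{5}{3}}] = - \frac{2 \sqrt{3} z}{\sqrt{3 z^{2} + 5}} = G'(z).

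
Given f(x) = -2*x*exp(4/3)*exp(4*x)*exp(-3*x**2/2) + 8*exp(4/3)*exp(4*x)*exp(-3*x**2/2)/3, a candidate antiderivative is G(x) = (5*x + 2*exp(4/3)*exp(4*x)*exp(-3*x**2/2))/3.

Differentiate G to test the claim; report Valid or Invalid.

d/dx[G] = (-6*x*exp(4/3)*exp(4*x) + 8*exp(4/3)*exp(4*x) + 5*exp(3*x**2/2))*exp(-3*x**2/2)/3
d/dx[G] - f(x) = 5/3 != 0.

Invalid: d/dx[G] - f = 5/3, which is not 0.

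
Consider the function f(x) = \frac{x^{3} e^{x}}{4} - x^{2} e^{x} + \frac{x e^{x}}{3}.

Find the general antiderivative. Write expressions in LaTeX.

F(x) = \frac{\left(3 x^{3} - 21 x^{2} + 46 x - 46\right) e^{x}}{12} + C

Recognize the product-rule pattern: f = u'v + uv' with u = \frac{x^{3}}{4} - \frac{7 x^{2}}{4} + \frac{23 x}{6} - \frac{23}{6}, v = e^{x}, so integration by parts undoes it.
Check: d/dx[\frac{\left(3 x^{3} - 21 x^{2} + 46 x - 46\right) e^{x}}{12}] = \frac{x^{3} e^{x}}{4} - x^{2} e^{x} + \frac{x e^{x}}{3} = f(x).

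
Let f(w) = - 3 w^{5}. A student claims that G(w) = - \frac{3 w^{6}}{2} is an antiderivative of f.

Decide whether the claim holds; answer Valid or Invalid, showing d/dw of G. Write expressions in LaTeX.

d/dw[G] = - 9 w^{5}
d/dw[G] - f(w) = - 6 w^{5} != 0.

Invalid: d/dw[G] - f = - 6 w^{5}, which is not 0.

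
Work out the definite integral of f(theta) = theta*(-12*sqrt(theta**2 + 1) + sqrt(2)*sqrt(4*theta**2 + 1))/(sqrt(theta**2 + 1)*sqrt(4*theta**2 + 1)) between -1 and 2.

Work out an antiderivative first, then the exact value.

Differentiate the proposed F(theta) back; it has to land on f(theta) exactly.
F(theta) = sqrt(2*theta**2 + 2) - 3*sqrt(4*theta**2 + 1) is an antiderivative of f.
Check: d/dtheta[sqrt(2*theta**2 + 2) - 3*sqrt(4*theta**2 + 1)] = (-12*theta*sqrt(theta**2 + 1) + sqrt(2)*theta*sqrt(4*theta**2 + 1))/(sqrt(theta**2 + 1)*sqrt(4*theta**2 + 1)), which equals f(theta).
F(2) = -3*sqrt(17) + sqrt(10); F(-1) = 2 - 3*sqrt(5).
Integral = F(2) - F(-1) = -3*sqrt(17) - 2 + sqrt(10) + 3*sqrt(5).

Antiderivative: F(theta) = sqrt(2*theta**2 + 2) - 3*sqrt(4*theta**2 + 1); value = -3*sqrt(17) - 2 + sqrt(10) + 3*sqrt(5)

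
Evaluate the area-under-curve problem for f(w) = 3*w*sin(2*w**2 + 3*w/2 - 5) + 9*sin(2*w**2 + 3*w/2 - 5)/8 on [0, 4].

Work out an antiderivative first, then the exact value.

The substitution u = 2*w**2 + 3*w/2 - 5 works: f is exactly (dF/du)*(du/dw) for that inner function.
F(w) = -3*cos(2*w**2 + 3*w/2 - 5)/4 is an antiderivative of f.
Check: d/dw[-3*cos(2*w**2 + 3*w/2 - 5)/4] = 3*w*sin(2*w**2 + 3*w/2 - 5) + 9*sin(2*w**2 + 3*w/2 - 5)/8 = f(w).
F(4) = -3*cos(33)/4; F(0) = -3*cos(5)/4.
Integral = F(4) - F(0) = -3*cos(33)/4 + 3*cos(5)/4.

Antiderivative: F(w) = -3*cos(2*w**2 + 3*w/2 - 5)/4; value = -3*cos(33)/4 + 3*cos(5)/4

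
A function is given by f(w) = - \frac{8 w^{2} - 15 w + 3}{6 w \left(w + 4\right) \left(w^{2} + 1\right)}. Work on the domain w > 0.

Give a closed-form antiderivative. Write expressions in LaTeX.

The denominator factors as 6 w \left(w + 4\right) \left(w^{2} + 1\right); partial fractions split f into directly integrable pieces: - \frac{5 \left(7 w - 11\right)}{102 \left(w^{2} + 1\right)} + \frac{191}{408 \left(w + 4\right)} - \frac{1}{8 w}.
Check: d/dw[- \frac{\log{\left(w \right)}}{8} + \frac{191 \log{\left(w + 4 \right)}}{408} - \frac{35 \log{\left(w^{2} + 1 \right)}}{204} + \frac{55 \operatorname{atan}{\left(w \right)}}{102}] = \frac{- 8 w^{2} + 15 w - 3}{6 w^{4} + 24 w^{3} + 6 w^{2} + 24 w}, which equals f(w).

An antiderivative is F(w) = - \frac{\log{\left(w \right)}}{8} + \frac{191 \log{\left(w + 4 \right)}}{408} - \frac{35 \log{\left(w^{2} + 1 \right)}}{204} + \frac{55 \operatorname{atan}{\left(w \right)}}{102}.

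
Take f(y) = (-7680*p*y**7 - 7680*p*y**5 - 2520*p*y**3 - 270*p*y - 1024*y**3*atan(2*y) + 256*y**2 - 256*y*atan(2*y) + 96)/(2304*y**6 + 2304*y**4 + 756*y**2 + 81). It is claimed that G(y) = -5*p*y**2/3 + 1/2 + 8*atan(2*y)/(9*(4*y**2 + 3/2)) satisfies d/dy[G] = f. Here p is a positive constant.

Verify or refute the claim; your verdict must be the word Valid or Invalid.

Valid: G'(y) = f(y).

d/dy[G] = (-7680*p*y**7 - 7680*p*y**5 - 2520*p*y**3 - 270*p*y - 1024*y**3*atan(2*y) + 256*y**2 - 256*y*atan(2*y) + 96)/(2304*y**6 + 2304*y**4 + 756*y**2 + 81)
This equals f(y) exactly, so the claim holds.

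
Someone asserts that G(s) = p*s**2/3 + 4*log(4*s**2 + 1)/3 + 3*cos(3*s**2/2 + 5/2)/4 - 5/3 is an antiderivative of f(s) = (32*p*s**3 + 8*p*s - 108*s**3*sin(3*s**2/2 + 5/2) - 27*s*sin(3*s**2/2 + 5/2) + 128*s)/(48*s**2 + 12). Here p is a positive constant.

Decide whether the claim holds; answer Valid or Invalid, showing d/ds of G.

d/ds[G] = (32*p*s**3 + 8*p*s - 108*s**3*sin(3*s**2/2 + 5/2) - 27*s*sin(3*s**2/2 + 5/2) + 128*s)/(48*s**2 + 12)
This equals f(s) exactly, so the claim holds.

Valid: G'(s) = f(s).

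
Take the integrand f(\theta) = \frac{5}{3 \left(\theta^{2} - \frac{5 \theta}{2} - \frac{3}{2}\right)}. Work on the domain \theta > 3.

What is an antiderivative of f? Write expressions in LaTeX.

Factor the denominator (3 \left(\theta - 3\right) \left(2 \theta + 1\right)) and decompose: f = - \frac{20}{21 \left(2 \theta + 1\right)} + \frac{10}{21 \left(\theta - 3\right)}; each piece integrates to a log, atan, or power term.
Check: d/d\theta[\frac{10 \left(\log{\left(\theta - 3 \right)} - \log{\left(\theta + \frac{1}{2} \right)}\right)}{21}] = \frac{10}{6 \theta^{2} - 15 \theta - 9}, which equals f(\theta).

An antiderivative is F(\theta) = \frac{10 \left(\log{\left(\theta - 3 \right)} - \log{\left(\theta + \frac{1}{2} \right)}\right)}{21}.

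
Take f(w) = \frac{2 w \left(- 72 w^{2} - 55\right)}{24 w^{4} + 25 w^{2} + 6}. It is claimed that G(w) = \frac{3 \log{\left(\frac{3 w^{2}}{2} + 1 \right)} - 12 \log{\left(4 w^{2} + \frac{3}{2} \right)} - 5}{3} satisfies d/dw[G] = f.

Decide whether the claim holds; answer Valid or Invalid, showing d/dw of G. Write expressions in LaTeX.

d/dw[G] = \frac{- 144 w^{3} - 110 w}{24 w^{4} + 25 w^{2} + 6}
This equals f(w) exactly, so the claim holds.

Valid - the claim checks out under differentiation.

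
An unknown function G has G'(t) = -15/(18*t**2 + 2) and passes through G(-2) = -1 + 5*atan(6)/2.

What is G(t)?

Check a candidate G(t) by differentiating: d/dt[G] must match the given G'(t).
A general antiderivative is -5*atan(3*t)/2 + C.
The condition gives C = -1 + 5*atan(6)/2 - (5*atan(6)/2) = -1.
So G(t) = -(5*atan(3*t) + 2)/2.
Check: d/dt[-(5*atan(3*t) + 2)/2] = -15/(18*t**2 + 2) = G'(t).

G(t) = -(5*atan(3*t) + 2)/2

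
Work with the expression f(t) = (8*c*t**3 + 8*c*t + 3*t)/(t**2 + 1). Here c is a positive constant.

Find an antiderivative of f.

A first test for any F(t): its t-derivative must equal f(t) identically.
Check: d/dt[(8*c*t**2 + 3*log(t**2/2 + 1/2))/2] = (8*c*t**3 + 8*c*t + 3*t)/(t**2 + 1) = f(t).

An antiderivative is F(t) = (8*c*t**2 + 3*log(t**2/2 + 1/2))/2.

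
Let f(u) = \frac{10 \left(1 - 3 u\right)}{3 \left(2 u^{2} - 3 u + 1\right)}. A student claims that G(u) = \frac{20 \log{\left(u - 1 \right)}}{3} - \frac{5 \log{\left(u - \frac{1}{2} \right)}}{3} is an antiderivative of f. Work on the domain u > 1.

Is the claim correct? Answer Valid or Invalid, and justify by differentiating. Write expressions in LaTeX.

d/du[G] = \frac{30 u - 10}{6 u^{2} - 9 u + 3}
d/du[G] - f(u) = \frac{60 u - 20}{6 u^{2} - 9 u + 3} != 0.

Invalid: d/du[G] - f = \frac{60 u - 20}{6 u^{2} - 9 u + 3}, which is not 0.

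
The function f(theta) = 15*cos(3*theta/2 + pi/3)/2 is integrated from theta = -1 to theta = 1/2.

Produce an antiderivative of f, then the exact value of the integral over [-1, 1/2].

Antiderivative: F(theta) = 5*sin(3*theta/2 + pi/3); value = -5*cos(pi/6 + 3/2) + 5*sin(3/4 + pi/3)

Check any antiderivative F(theta) by computing F'(theta) and comparing it with f(theta).
F(theta) = 5*sin(3*theta/2 + pi/3) is an antiderivative of f.
Check: d/dtheta[5*sin(3*theta/2 + pi/3)] = 15*cos(3*theta/2 + pi/3)/2 = f(theta).
F(1/2) = 5*sin(3/4 + pi/3); F(-1) = 5*cos(pi/6 + 3/2).
Integral = F(1/2) - F(-1) = -5*cos(pi/6 + 3/2) + 5*sin(3/4 + pi/3).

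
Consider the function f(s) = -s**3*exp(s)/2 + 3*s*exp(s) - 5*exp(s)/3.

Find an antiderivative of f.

f has the shape u'v + uv' for u = -s**3/2 + 3*s**2/2 - 5/3 and v = exp(s) — it is the derivative of the product u*v.
Check: d/ds[-s**3*exp(s)/2 + 3*s**2*exp(s)/2 - 5*exp(s)/3] = -s**3*exp(s)/2 + 3*s*exp(s) - 5*exp(s)/3 = f(s).

An antiderivative is F(s) = -s**3*exp(s)/2 + 3*s**2*exp(s)/2 - 5*exp(s)/3.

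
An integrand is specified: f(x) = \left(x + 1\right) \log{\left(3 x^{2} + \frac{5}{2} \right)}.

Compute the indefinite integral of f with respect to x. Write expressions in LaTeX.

Whatever form F(x) takes, F'(x) = f(x) is non-negotiable.
Check: d/dx[\frac{x^{2} \log{\left(3 x^{2} + \frac{5}{2} \right)}}{2} - \frac{x^{2}}{2} + x \log{\left(3 x^{2} + \frac{5}{2} \right)} - 2 x + \frac{5 \log{\left(x^{2} + \frac{5}{6} \right)}}{12} + \frac{\sqrt{30} \operatorname{atan}{\left(\frac{\sqrt{30} x}{5} \right)}}{3}] = x \log{\left(3 x^{2} + \frac{5}{2} \right)} + \log{\left(3 x^{2} + \frac{5}{2} \right)}, which equals f(x).

F(x) = \frac{x^{2} \log{\left(3 x^{2} + \frac{5}{2} \right)}}{2} - \frac{x^{2}}{2} + x \log{\left(3 x^{2} + \frac{5}{2} \right)} - 2 x + \frac{5 \log{\left(x^{2} + \frac{5}{6} \right)}}{12} + \frac{\sqrt{30} \operatorname{atan}{\left(\frac{\sqrt{30} x}{5} \right)}}{3} + C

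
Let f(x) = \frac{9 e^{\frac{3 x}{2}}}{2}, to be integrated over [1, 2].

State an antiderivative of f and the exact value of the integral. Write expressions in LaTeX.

Check any antiderivative F(x) by computing F'(x) and comparing it with f(x).
F(x) = 3 e^{\frac{3 x}{2}} is an antiderivative of f.
Check: d/dx[3 e^{\frac{3 x}{2}}] = \frac{9 e^{\frac{3 x}{2}}}{2} = f(x).
F(2) = 3 e^{3}; F(1) = 3 e^{\frac{3}{2}}.
Integral = F(2) - F(1) = - 3 e^{\frac{3}{2}} + 3 e^{3}.

Antiderivative: F(x) = 3 e^{\frac{3 x}{2}}; value = - 3 e^{\frac{3}{2}} + 3 e^{3}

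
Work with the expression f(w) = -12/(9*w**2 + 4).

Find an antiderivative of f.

An antiderivative F(w) passes only if d/dw[F] lands on f(w) exactly.
Check: d/dw[-2*atan(3*w/2)] = -12/(9*w**2 + 4) = f(w).

An antiderivative is F(w) = -2*atan(3*w/2).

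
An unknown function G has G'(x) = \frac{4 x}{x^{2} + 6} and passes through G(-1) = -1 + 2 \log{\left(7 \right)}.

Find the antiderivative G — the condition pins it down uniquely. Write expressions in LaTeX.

G(x) = 2 \log{\left(x^{2} + 6 \right)} - 1

The substitution u = x^{2} + 6 works: G'(x) is exactly (dG/du)*(du/dx) for that inner function.
A general antiderivative is 2 \log{\left(x^{2} + 6 \right)} + C.
The condition gives C = -1 + 2 \log{\left(7 \right)} - (2 \log{\left(7 \right)}) = -1.
So G(x) = 2 \log{\left(x^{2} + 6 \right)} - 1.
Check: d/dx[2 \log{\left(x^{2} + 6 \right)} - 1] = \frac{4 x}{x^{2} + 6} = G'(x).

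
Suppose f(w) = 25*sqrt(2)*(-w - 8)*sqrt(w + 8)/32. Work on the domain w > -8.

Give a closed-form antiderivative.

Differentiate the proposed F(w) back; it has to land on f(w) exactly.
Check: d/dw[-5*sqrt(2)*(w + 8)**(5/2)/16] = -25*sqrt(2)*w*sqrt(w + 8)/32 - 25*sqrt(2)*sqrt(w + 8)/4, which equals f(w).

An antiderivative is F(w) = -5*sqrt(2)*(w + 8)**(5/2)/16.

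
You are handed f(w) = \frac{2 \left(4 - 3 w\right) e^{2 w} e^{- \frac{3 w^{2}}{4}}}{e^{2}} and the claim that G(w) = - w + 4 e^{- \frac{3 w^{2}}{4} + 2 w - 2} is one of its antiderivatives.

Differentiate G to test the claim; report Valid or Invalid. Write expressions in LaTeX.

d/dw[G] = \frac{\left(- 6 w + 8 - e^{2} e^{- 2 w} e^{\frac{3 w^{2}}{4}}\right) e^{2 w} e^{- \frac{3 w^{2}}{4}}}{e^{2}}
d/dw[G] - f(w) = -1 != 0.

Invalid: d/dw[G] - f = -1, which is not 0.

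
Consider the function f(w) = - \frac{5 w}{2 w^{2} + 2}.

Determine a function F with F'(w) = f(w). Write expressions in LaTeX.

An antiderivative is F(w) = - \frac{5 \log{\left(3 w^{2} + 3 \right)}}{4}.

f matches the chain-rule pattern g'(h)*h' with inner function h(w) = 3 w^{2} + 3; substituting u = h(w) collapses the integral.
Check: d/dw[- \frac{5 \log{\left(3 w^{2} + 3 \right)}}{4}] = - \frac{5 w}{2 w^{2} + 2} = f(w).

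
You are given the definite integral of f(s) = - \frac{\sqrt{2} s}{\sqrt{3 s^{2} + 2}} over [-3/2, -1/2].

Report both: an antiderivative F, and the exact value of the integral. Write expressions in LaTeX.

Antiderivative: F(s) = - \frac{\sqrt{2} \sqrt{3 s^{2} + 2}}{3}; value = - \frac{\sqrt{22}}{6} + \frac{\sqrt{70}}{6}

The substitution u = \frac{3 s^{2}}{2} + 1 works: f is exactly (dF/du)*(du/ds) for that inner function.
F(s) = - \frac{\sqrt{2} \sqrt{3 s^{2} + 2}}{3} is an antiderivative of f.
Check: d/ds[- \frac{\sqrt{2} \sqrt{3 s^{2} + 2}}{3}] = - \frac{\sqrt{2} s}{\sqrt{3 s^{2} + 2}} = f(s).
F(-1/2) = - \frac{\sqrt{22}}{6}; F(-3/2) = - \frac{\sqrt{70}}{6}.
Integral = F(-1/2) - F(-3/2) = - \frac{\sqrt{22}}{6} + \frac{\sqrt{70}}{6}.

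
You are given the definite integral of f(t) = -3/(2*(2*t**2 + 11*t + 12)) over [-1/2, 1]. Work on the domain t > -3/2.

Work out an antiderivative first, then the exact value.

Antiderivative: F(t) = 3*(-log(t + 3/2) + log(t + 4))/10; value = -3*log(7/2)/10 - 3*log(5/2)/10 + 3*log(5)/10

The denominator factors as 2*(t + 4)*(2*t + 3); partial fractions split f into directly integrable pieces: -3/(5*(2*t + 3)) + 3/(10*(t + 4)).
F(t) = 3*(-log(t + 3/2) + log(t + 4))/10 is an antiderivative of f.
Check: d/dt[3*(-log(t + 3/2) + log(t + 4))/10] = -3/(4*t**2 + 22*t + 24), which equals f(t).
F(1) = -3*log(5/2)/10 + 3*log(5)/10; F(-1/2) = 3*log(7/2)/10.
Integral = F(1) - F(-1/2) = -3*log(7/2)/10 - 3*log(5/2)/10 + 3*log(5)/10.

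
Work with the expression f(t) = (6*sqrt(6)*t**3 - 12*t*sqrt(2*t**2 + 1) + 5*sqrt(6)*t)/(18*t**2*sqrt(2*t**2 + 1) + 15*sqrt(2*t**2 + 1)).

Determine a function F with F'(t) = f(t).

An antiderivative is F(t) = -(-sqrt(6)*sqrt(2*t**2 + 1) + 2*log(2*t**2 + 5/3))/6.

For F(t) to be correct the identity F'(t) - f(t) = 0 must hold.
Check: d/dt[-(-sqrt(6)*sqrt(2*t**2 + 1) + 2*log(2*t**2 + 5/3))/6] = (6*sqrt(6)*t**3 - 12*t*sqrt(2*t**2 + 1) + 5*sqrt(6)*t)/(18*t**2*sqrt(2*t**2 + 1) + 15*sqrt(2*t**2 + 1)) = f(t).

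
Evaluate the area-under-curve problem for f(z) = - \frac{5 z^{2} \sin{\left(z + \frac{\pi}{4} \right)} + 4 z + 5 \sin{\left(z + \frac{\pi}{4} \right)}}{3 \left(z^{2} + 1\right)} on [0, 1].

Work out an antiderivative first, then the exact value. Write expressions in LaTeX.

An antiderivative F(z) passes only if d/dz[F] lands on f(z) exactly.
F(z) = \frac{- 2 \log{\left(\frac{z^{2}}{2} + \frac{1}{2} \right)} + 5 \cos{\left(z + \frac{\pi}{4} \right)}}{3} is an antiderivative of f.
Check: d/dz[\frac{- 2 \log{\left(\frac{z^{2}}{2} + \frac{1}{2} \right)} + 5 \cos{\left(z + \frac{\pi}{4} \right)}}{3}] = \frac{- 5 z^{2} \sin{\left(z + \frac{\pi}{4} \right)} - 4 z - 5 \sin{\left(z + \frac{\pi}{4} \right)}}{3 z^{2} + 3}, which equals f(z).
F(1) = \frac{5 \cos{\left(\frac{\pi}{4} + 1 \right)}}{3}; F(0) = \frac{2 \log{\left(2 \right)}}{3} + \frac{5 \sqrt{2}}{6}.
Integral = F(1) - F(0) = - \frac{5 \sqrt{2}}{6} - \frac{2 \log{\left(2 \right)}}{3} + \frac{5 \cos{\left(\frac{\pi}{4} + 1 \right)}}{3}.

Antiderivative: F(z) = \frac{- 2 \log{\left(\frac{z^{2}}{2} + \frac{1}{2} \right)} + 5 \cos{\left(z + \frac{\pi}{4} \right)}}{3}; value = - \frac{5 \sqrt{2}}{6} - \frac{2 \log{\left(2 \right)}}{3} + \frac{5 \cos{\left(\frac{\pi}{4} + 1 \right)}}{3}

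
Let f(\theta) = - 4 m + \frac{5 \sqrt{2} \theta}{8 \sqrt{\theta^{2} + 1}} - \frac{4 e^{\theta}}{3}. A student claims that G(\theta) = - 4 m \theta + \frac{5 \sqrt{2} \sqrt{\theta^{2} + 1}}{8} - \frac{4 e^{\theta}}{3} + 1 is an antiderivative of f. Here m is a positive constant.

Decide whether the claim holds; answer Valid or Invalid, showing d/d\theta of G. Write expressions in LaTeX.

d/d\theta[G] = \frac{- 96 m \sqrt{\theta^{2} + 1} + 15 \sqrt{2} \theta - 32 \sqrt{\theta^{2} + 1} e^{\theta}}{24 \sqrt{\theta^{2} + 1}}
This equals f(\theta) exactly, so the claim holds.

Valid: G'(\theta) = f(\theta).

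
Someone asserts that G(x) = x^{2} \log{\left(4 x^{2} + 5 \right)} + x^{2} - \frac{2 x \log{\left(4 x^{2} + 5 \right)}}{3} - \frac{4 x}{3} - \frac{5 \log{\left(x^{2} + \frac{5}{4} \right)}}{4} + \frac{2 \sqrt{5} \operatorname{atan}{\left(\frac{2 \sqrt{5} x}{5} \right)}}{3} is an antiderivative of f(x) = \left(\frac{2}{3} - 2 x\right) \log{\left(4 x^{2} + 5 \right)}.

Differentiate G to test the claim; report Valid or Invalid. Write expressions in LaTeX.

Invalid: d/dx[G] - f = \frac{48 x^{3} \log{\left(4 x^{2} + 5 \right)} + 48 x^{3} - 16 x^{2} \log{\left(4 x^{2} + 5 \right)} - 32 x^{2} + 60 x \log{\left(4 x^{2} + 5 \right)} - 20 \log{\left(4 x^{2} + 5 \right)}}{12 x^{2} + 15}, which is not 0.

d/dx[G] = \frac{24 x^{3} \log{\left(4 x^{2} + 5 \right)} + 48 x^{3} - 8 x^{2} \log{\left(4 x^{2} + 5 \right)} - 32 x^{2} + 30 x \log{\left(4 x^{2} + 5 \right)} - 10 \log{\left(4 x^{2} + 5 \right)}}{12 x^{2} + 15}
d/dx[G] - f(x) = \frac{48 x^{3} \log{\left(4 x^{2} + 5 \right)} + 48 x^{3} - 16 x^{2} \log{\left(4 x^{2} + 5 \right)} - 32 x^{2} + 60 x \log{\left(4 x^{2} + 5 \right)} - 20 \log{\left(4 x^{2} + 5 \right)}}{12 x^{2} + 15} != 0.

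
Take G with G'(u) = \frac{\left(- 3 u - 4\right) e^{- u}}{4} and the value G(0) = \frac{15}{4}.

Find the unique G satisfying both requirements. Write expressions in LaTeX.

G(u) = \frac{\left(3 u + 8 e^{u} + 7\right) e^{- u}}{4}

G'(u) has the shape v'r + vr' for v = \frac{3 u}{4} + \frac{7}{4} and r = e^{- u} — it is the derivative of the product v*r.
A general antiderivative is \frac{\left(3 u + 7\right) e^{- u}}{4} + C.
The condition gives C = \frac{15}{4} - (\frac{7}{4}) = 2.
So G(u) = \frac{\left(3 u + 8 e^{u} + 7\right) e^{- u}}{4}.
Check: d/du[\frac{\left(3 u + 8 e^{u} + 7\right) e^{- u}}{4}] = \frac{\left(- 3 u - 4\right) e^{- u}}{4} = G'(u).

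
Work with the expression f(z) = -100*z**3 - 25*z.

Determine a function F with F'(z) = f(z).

An antiderivative is F(z) = -25*z**4 - 25*z**2/2.

The substitution u = 5*z**2 + 5/4 works: f is exactly (dF/du)*(du/dz) for that inner function.
Check: d/dz[-25*z**4 - 25*z**2/2] = -100*z**3 - 25*z = f(z).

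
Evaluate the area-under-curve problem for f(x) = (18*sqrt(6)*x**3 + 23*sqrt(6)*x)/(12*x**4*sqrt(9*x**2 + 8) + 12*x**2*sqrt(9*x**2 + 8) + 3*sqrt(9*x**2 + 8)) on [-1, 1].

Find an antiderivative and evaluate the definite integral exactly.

f has the shape u'v + uv' for u = -4/(4*x**2 + 2) and v = sqrt(3*x**2/2 + 4/3) — it is the derivative of the product u*v.
F(x) = -sqrt(6)*sqrt(9*x**2 + 8)/(6*x**2 + 3) is an antiderivative of f.
Check: d/dx[-sqrt(6)*sqrt(9*x**2 + 8)/(6*x**2 + 3)] = (18*sqrt(6)*x**3 + 23*sqrt(6)*x)/(12*x**4*sqrt(9*x**2 + 8) + 12*x**2*sqrt(9*x**2 + 8) + 3*sqrt(9*x**2 + 8)) = f(x).
F(1) = -sqrt(102)/9; F(-1) = -sqrt(102)/9.
Integral = F(1) - F(-1) = 0.

Antiderivative: F(x) = -sqrt(6)*sqrt(9*x**2 + 8)/(6*x**2 + 3); value = 0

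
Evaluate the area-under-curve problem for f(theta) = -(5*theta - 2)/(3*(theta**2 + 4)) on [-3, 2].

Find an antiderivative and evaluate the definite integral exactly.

For F(theta) to be correct the identity F'(theta) - f(theta) = 0 must hold.
F(theta) = (-5*log(theta**2 + 4) + 2*atan(theta/2))/6 is an antiderivative of f.
Check: d/dtheta[(-5*log(theta**2 + 4) + 2*atan(theta/2))/6] = (2 - 5*theta)/(3*theta**2 + 12), which equals f(theta).
F(2) = -5*log(8)/6 + pi/12; F(-3) = -5*log(13)/6 - atan(3/2)/3.
Integral = F(2) - F(-3) = -5*log(8)/6 + pi/12 + atan(3/2)/3 + 5*log(13)/6.

Antiderivative: F(theta) = (-5*log(theta**2 + 4) + 2*atan(theta/2))/6; value = -5*log(8)/6 + pi/12 + atan(3/2)/3 + 5*log(13)/6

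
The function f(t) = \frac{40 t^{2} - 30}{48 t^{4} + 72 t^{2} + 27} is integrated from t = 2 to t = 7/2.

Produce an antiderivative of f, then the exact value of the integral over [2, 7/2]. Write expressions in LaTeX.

Antiderivative: F(t) = - \frac{10 t}{3 \left(4 t^{2} + 3\right)}; value = \frac{125}{988}

f has the shape u'v + uv' for u = - \frac{5 t}{3} and v = \frac{1}{2 t^{2} + \frac{3}{2}} — it is the derivative of the product u*v.
F(t) = - \frac{10 t}{3 \left(4 t^{2} + 3\right)} is an antiderivative of f.
Check: d/dt[- \frac{10 t}{3 \left(4 t^{2} + 3\right)}] = \frac{40 t^{2} - 30}{48 t^{4} + 72 t^{2} + 27} = f(t).
F(7/2) = - \frac{35}{156}; F(2) = - \frac{20}{57}.
Integral = F(7/2) - F(2) = \frac{125}{988}.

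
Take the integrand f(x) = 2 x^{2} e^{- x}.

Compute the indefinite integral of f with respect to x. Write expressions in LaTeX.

Recognize the product-rule pattern: f = u'v + uv' with u = - 2 x^{2} - 4 x - 4, v = e^{- x}, so integration by parts undoes it.
Check: d/dx[\left(- 2 x^{2} - 4 x - 4\right) e^{- x}] = 2 x^{2} e^{- x} = f(x).

F(x) = \left(- 2 x^{2} - 4 x - 4\right) e^{- x} + C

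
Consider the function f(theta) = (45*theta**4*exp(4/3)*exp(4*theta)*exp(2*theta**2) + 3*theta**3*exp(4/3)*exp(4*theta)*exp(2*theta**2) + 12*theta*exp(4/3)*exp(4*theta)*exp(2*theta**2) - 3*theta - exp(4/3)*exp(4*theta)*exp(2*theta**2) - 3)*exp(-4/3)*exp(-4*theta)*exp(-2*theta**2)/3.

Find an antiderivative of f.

An antiderivative F(theta) passes only if d/dtheta[F] lands on f(theta) exactly.
Check: d/dtheta[(36*theta**5 + 3*theta**4 + 24*theta**2 - 4*theta + 3*exp(-2*theta**2 - 4*theta - 4/3))/12] = (45*theta**4*exp(4/3)*exp(4*theta)*exp(2*theta**2) + 3*theta**3*exp(4/3)*exp(4*theta)*exp(2*theta**2) + 12*theta*exp(4/3)*exp(4*theta)*exp(2*theta**2) - 3*theta - exp(4/3)*exp(4*theta)*exp(2*theta**2) - 3)*exp(-4/3)*exp(-4*theta)*exp(-2*theta**2)/3 = f(theta).

An antiderivative is F(theta) = (36*theta**5 + 3*theta**4 + 24*theta**2 - 4*theta + 3*exp(-2*theta**2 - 4*theta - 4/3))/12.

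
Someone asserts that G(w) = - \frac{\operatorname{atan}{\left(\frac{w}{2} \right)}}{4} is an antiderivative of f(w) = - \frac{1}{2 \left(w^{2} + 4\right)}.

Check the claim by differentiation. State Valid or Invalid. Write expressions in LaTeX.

Valid - differentiating G returns exactly f.

d/dw[G] = - \frac{1}{2 w^{2} + 8}
This equals f(w) exactly, so the claim holds.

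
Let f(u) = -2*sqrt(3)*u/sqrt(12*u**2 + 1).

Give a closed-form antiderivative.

The substitution w = 4*u**2 + 1/3 works: f is exactly (dF/dw)*(dw/du) for that inner function.
Check: d/du[-sqrt(3)*sqrt(12*u**2 + 1)/6] = -2*sqrt(3)*u/sqrt(12*u**2 + 1) = f(u).

An antiderivative is F(u) = -sqrt(3)*sqrt(12*u**2 + 1)/6.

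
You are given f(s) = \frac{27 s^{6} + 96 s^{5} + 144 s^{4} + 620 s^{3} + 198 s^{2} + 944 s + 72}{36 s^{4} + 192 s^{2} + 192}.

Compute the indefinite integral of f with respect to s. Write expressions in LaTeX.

Recover f(s) by differentiating a candidate F(s); any mismatch rules it out.
Check: d/ds[\frac{s^{3}}{4} + \frac{4 s^{2}}{3} + \frac{3 \log{\left(3 s^{2} + 4 \right)}}{2} + \frac{3 \operatorname{atan}{\left(\frac{s}{2} \right)}}{4}] = \frac{27 s^{6} + 96 s^{5} + 144 s^{4} + 620 s^{3} + 198 s^{2} + 944 s + 72}{36 s^{4} + 192 s^{2} + 192} = f(s).

F(s) = \frac{s^{3}}{4} + \frac{4 s^{2}}{3} + \frac{3 \log{\left(3 s^{2} + 4 \right)}}{2} + \frac{3 \operatorname{atan}{\left(\frac{s}{2} \right)}}{4} + C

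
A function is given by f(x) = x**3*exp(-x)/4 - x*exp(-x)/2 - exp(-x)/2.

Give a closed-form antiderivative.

Recognize the product-rule pattern: f = u'v + uv' with u = -x**3/4 - 3*x**2/4 - x - 1/2, v = exp(-x), so integration by parts undoes it.
Check: d/dx[-x**3*exp(-x)/4 - 3*x**2*exp(-x)/4 - x*exp(-x) - exp(-x)/2] = (x**3 - 2*x - 2)*exp(-x)/4, which equals f(x).

An antiderivative is F(x) = -x**3*exp(-x)/4 - 3*x**2*exp(-x)/4 - x*exp(-x) - exp(-x)/2.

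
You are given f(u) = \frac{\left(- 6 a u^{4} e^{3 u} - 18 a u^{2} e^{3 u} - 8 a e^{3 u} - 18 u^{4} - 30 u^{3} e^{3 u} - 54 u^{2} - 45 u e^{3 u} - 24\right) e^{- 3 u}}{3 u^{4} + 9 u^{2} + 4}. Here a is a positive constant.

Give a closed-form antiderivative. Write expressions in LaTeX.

For F(u) to be correct the identity F'(u) - f(u) = 0 must hold.
Check: d/du[- 2 a u - \frac{5 \log{\left(u^{4} + 3 u^{2} + \frac{4}{3} \right)}}{2} + 2 e^{- 3 u}] = \frac{- 6 a u^{4} e^{3 u} - 18 a u^{2} e^{3 u} - 8 a e^{3 u} - 18 u^{4} - 30 u^{3} e^{3 u} - 54 u^{2} - 45 u e^{3 u} - 24}{3 u^{4} e^{3 u} + 9 u^{2} e^{3 u} + 4 e^{3 u}}, which equals f(u).

An antiderivative is F(u) = - 2 a u - \frac{5 \log{\left(u^{4} + 3 u^{2} + \frac{4}{3} \right)}}{2} + 2 e^{- 3 u}.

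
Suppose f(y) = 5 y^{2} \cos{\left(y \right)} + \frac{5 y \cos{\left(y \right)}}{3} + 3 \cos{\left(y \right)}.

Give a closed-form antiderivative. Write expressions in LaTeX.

The integrand splits into summands that can be handled one at a time.
Check: d/dy[5 y^{2} \sin{\left(y \right)} + \frac{5 y \sin{\left(y \right)}}{3} + 10 y \cos{\left(y \right)} - 7 \sin{\left(y \right)} + \frac{5 \cos{\left(y \right)}}{3}] = 5 y^{2} \cos{\left(y \right)} + \frac{5 y \cos{\left(y \right)}}{3} + 3 \cos{\left(y \right)} = f(y).

An antiderivative is F(y) = 5 y^{2} \sin{\left(y \right)} + \frac{5 y \sin{\left(y \right)}}{3} + 10 y \cos{\left(y \right)} - 7 \sin{\left(y \right)} + \frac{5 \cos{\left(y \right)}}{3}.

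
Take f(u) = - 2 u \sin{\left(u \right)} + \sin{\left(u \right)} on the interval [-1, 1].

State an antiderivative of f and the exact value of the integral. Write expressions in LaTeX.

The integrand splits into summands that can be handled one at a time.
F(u) = 2 u \cos{\left(u \right)} - 2 \sin{\left(u \right)} - \cos{\left(u \right)} is an antiderivative of f.
Check: d/du[2 u \cos{\left(u \right)} - 2 \sin{\left(u \right)} - \cos{\left(u \right)}] = - 2 u \sin{\left(u \right)} + \sin{\left(u \right)} = f(u).
F(1) = - 2 \sin{\left(1 \right)} + \cos{\left(1 \right)}; F(-1) = - 3 \cos{\left(1 \right)} + 2 \sin{\left(1 \right)}.
Integral = F(1) - F(-1) = - 4 \sin{\left(1 \right)} + 4 \cos{\left(1 \right)}.

Antiderivative: F(u) = 2 u \cos{\left(u \right)} - 2 \sin{\left(u \right)} - \cos{\left(u \right)}; value = - 4 \sin{\left(1 \right)} + 4 \cos{\left(1 \right)}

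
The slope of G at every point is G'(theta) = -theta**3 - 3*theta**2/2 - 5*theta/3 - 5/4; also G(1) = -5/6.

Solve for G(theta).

G(theta) = -(3*theta**4 + 6*theta**3 + 10*theta**2 + 15*theta - 24)/12

Integrate term by term and add the pieces.
A general antiderivative is -theta**4/4 - theta**3/2 - 5*theta**2/6 - 5*theta/4 + C.
The condition gives C = -5/6 - (-17/6) = 2.
So G(theta) = -(3*theta**4 + 6*theta**3 + 10*theta**2 + 15*theta - 24)/12.
Check: d/dtheta[-(3*theta**4 + 6*theta**3 + 10*theta**2 + 15*theta - 24)/12] = -theta**3 - 3*theta**2/2 - 5*theta/3 - 5/4 = G'(theta).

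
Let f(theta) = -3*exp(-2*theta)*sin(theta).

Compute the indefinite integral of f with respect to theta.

F(theta) = 3*(2*sin(theta) + cos(theta))*exp(-2*theta)/5 + C

Whatever form F(theta) takes, F'(theta) = f(theta) is non-negotiable.
Check: d/dtheta[3*(2*sin(theta) + cos(theta))*exp(-2*theta)/5] = -3*exp(-2*theta)*sin(theta) = f(theta).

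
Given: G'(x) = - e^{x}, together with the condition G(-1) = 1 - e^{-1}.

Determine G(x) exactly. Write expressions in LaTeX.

G(x) = 1 - e^{x}

Since d/dx undoes antidifferentiation here, G(x) must give back the stated G'(x).
A general antiderivative is - e^{x} + C.
The condition gives C = 1 - e^{-1} - (- \frac{1}{e}) = 1.
So G(x) = 1 - e^{x}.
Check: d/dx[1 - e^{x}] = - e^{x} = G'(x).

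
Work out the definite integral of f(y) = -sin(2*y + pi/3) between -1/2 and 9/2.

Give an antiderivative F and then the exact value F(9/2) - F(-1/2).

Recover f(y) by differentiating a candidate F(y); any mismatch rules it out.
F(y) = cos(2*y + pi/3)/2 is an antiderivative of f.
Check: d/dy[cos(2*y + pi/3)/2] = -sin(2*y + pi/3) = f(y).
F(9/2) = cos(pi/3 + 9)/2; F(-1/2) = sin(pi/6 + 1)/2.
Integral = F(9/2) - F(-1/2) = -sin(pi/6 + 1)/2 + cos(pi/3 + 9)/2.

Antiderivative: F(y) = cos(2*y + pi/3)/2; value = -sin(pi/6 + 1)/2 + cos(pi/3 + 9)/2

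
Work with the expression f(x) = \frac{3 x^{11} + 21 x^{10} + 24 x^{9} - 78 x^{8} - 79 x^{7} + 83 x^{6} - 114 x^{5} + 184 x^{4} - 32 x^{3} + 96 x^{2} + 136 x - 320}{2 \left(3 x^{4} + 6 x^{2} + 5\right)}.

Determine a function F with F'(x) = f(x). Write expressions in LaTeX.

An antiderivative is F(x) = \frac{x^{8}}{16} + \frac{x^{7}}{2} + \frac{x^{6}}{2} - 4 x^{5} - 5 x^{4} + 16 x^{3} + 8 x^{2} - 32 x - \log{\left(x^{4} + 2 x^{2} + \frac{5}{3} \right)}.

Differentiate the proposed F(x) back; it has to land on f(x) exactly.
Check: d/dx[\frac{x^{8}}{16} + \frac{x^{7}}{2} + \frac{x^{6}}{2} - 4 x^{5} - 5 x^{4} + 16 x^{3} + 8 x^{2} - 32 x - \log{\left(x^{4} + 2 x^{2} + \frac{5}{3} \right)}] = \frac{3 x^{11} + 21 x^{10} + 24 x^{9} - 78 x^{8} - 79 x^{7} + 83 x^{6} - 114 x^{5} + 184 x^{4} - 32 x^{3} + 96 x^{2} + 136 x - 320}{6 x^{4} + 12 x^{2} + 10}, which equals f(x).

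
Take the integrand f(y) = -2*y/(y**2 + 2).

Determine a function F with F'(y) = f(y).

The substitution u = 3*y**2/2 + 3 works: f is exactly (dF/du)*(du/dy) for that inner function.
Check: d/dy[-log(y**2/2 + 1)] = -2*y/(y**2 + 2) = f(y).

An antiderivative is F(y) = -log(y**2/2 + 1).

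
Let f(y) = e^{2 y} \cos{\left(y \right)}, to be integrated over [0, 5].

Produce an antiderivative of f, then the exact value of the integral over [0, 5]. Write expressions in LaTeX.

For F(y) to be correct the identity F'(y) - f(y) = 0 must hold.
F(y) = \frac{e^{2 y} \sin{\left(y \right)}}{5} + \frac{2 e^{2 y} \cos{\left(y \right)}}{5} is an antiderivative of f.
Check: d/dy[\frac{e^{2 y} \sin{\left(y \right)}}{5} + \frac{2 e^{2 y} \cos{\left(y \right)}}{5}] = e^{2 y} \cos{\left(y \right)} = f(y).
F(5) = \frac{e^{10} \sin{\left(5 \right)}}{5} + \frac{2 e^{10} \cos{\left(5 \right)}}{5}; F(0) = \frac{2}{5}.
Integral = F(5) - F(0) = \frac{e^{10} \sin{\left(5 \right)}}{5} - \frac{2}{5} + \frac{2 e^{10} \cos{\left(5 \right)}}{5}.

Antiderivative: F(y) = \frac{e^{2 y} \sin{\left(y \right)}}{5} + \frac{2 e^{2 y} \cos{\left(y \right)}}{5}; value = \frac{e^{10} \sin{\left(5 \right)}}{5} - \frac{2}{5} + \frac{2 e^{10} \cos{\left(5 \right)}}{5}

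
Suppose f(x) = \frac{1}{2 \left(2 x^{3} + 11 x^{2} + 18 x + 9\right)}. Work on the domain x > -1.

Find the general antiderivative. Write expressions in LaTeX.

The denominator factors as 2 \left(x + 1\right) \left(x + 3\right) \left(2 x + 3\right); partial fractions split f into directly integrable pieces: - \frac{2}{3 \left(2 x + 3\right)} + \frac{1}{12 \left(x + 3\right)} + \frac{1}{4 \left(x + 1\right)}.
Check: d/dx[\frac{\log{\left(x + 1 \right)}}{4} - \frac{\log{\left(x + \frac{3}{2} \right)}}{3} + \frac{\log{\left(x + 3 \right)}}{12}] = \frac{1}{4 x^{3} + 22 x^{2} + 36 x + 18}, which equals f(x).

F(x) = \frac{\log{\left(x + 1 \right)}}{4} - \frac{\log{\left(x + \frac{3}{2} \right)}}{3} + \frac{\log{\left(x + 3 \right)}}{12} + C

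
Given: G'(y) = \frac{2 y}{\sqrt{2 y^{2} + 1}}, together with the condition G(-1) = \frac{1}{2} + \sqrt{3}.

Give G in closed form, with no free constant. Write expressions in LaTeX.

The substitution u = 2 y^{2} + 1 works: G'(y) is exactly (dG/du)*(du/dy) for that inner function.
A general antiderivative is \sqrt{2 y^{2} + 1} + C.
The condition gives C = \frac{1}{2} + \sqrt{3} - (\sqrt{3}) = \frac{1}{2}.
So G(y) = \sqrt{2 y^{2} + 1} + \frac{1}{2}.
Check: d/dy[\sqrt{2 y^{2} + 1} + \frac{1}{2}] = \frac{2 y}{\sqrt{2 y^{2} + 1}} = G'(y).

G(y) = \sqrt{2 y^{2} + 1} + \frac{1}{2}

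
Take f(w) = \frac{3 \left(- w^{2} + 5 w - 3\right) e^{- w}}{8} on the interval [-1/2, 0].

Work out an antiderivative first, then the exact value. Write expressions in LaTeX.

Recognize the product-rule pattern: f = u'v + uv' with u = \frac{3 w^{2}}{8} - \frac{9 w}{8}, v = e^{- w}, so integration by parts undoes it.
F(w) = \frac{3 w \left(w - 3\right) e^{- w}}{8} is an antiderivative of f.
Check: d/dw[\frac{3 w \left(w - 3\right) e^{- w}}{8}] = \frac{\left(- 3 w^{2} + 15 w - 9\right) e^{- w}}{8}, which equals f(w).
F(0) = 0; F(-1/2) = \frac{21 e^{\frac{1}{2}}}{32}.
Integral = F(0) - F(-1/2) = - \frac{21 e^{\frac{1}{2}}}{32}.

Antiderivative: F(w) = \frac{3 w \left(w - 3\right) e^{- w}}{8}; value = - \frac{21 e^{\frac{1}{2}}}{32}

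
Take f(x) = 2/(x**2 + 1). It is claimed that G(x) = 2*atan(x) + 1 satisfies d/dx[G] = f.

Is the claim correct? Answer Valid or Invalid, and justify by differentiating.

Valid: G'(x) = f(x).

d/dx[G] = 2/(x**2 + 1)
This equals f(x) exactly, so the claim holds.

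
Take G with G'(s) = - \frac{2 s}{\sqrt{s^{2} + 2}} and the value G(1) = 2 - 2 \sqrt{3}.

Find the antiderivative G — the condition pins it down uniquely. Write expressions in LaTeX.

The substitution u = s^{2} + 2 works: G'(s) is exactly (dG/du)*(du/ds) for that inner function.
A general antiderivative is - 2 \sqrt{s^{2} + 2} + C.
The condition gives C = 2 - 2 \sqrt{3} - (- 2 \sqrt{3}) = 2.
So G(s) = 2 - 2 \sqrt{s^{2} + 2}.
Check: d/ds[2 - 2 \sqrt{s^{2} + 2}] = - \frac{2 s}{\sqrt{s^{2} + 2}} = G'(s).

G(s) = 2 - 2 \sqrt{s^{2} + 2}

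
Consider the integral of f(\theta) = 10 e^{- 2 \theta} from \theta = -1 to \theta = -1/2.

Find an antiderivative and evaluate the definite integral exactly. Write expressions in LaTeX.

Since d/d\theta undoes antidifferentiation here, F'(\theta) = f(\theta) is required of F(\theta).
F(\theta) = - 5 e^{- 2 \theta} is an antiderivative of f.
Check: d/d\theta[- 5 e^{- 2 \theta}] = 10 e^{- 2 \theta} = f(\theta).
F(-1/2) = - 5 e; F(-1) = - 5 e^{2}.
Integral = F(-1/2) - F(-1) = - 5 e + 5 e^{2}.

Antiderivative: F(\theta) = - 5 e^{- 2 \theta}; value = - 5 e + 5 e^{2}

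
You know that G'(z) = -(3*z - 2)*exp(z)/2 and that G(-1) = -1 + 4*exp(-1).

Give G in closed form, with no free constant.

Recognize the product-rule pattern: G'(z) = u'v + uv' with u = 5/2 - 3*z/2, v = exp(z), so integration by parts undoes it.
A general antiderivative is (5 - 3*z)*exp(z)/2 + C.
The condition gives C = -1 + 4*exp(-1) - (4*exp(-1)) = -1.
So G(z) = (5 - 3*z)*exp(z)/2 - 1.
Check: d/dz[(5 - 3*z)*exp(z)/2 - 1] = -3*z*exp(z)/2 + exp(z), which equals G'(z).

G(z) = (5 - 3*z)*exp(z)/2 - 1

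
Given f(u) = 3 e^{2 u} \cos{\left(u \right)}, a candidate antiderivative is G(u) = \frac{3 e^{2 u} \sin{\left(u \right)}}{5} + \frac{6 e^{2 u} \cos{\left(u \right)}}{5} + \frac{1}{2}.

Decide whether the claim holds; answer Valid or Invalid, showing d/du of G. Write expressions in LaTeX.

d/du[G] = 3 e^{2 u} \cos{\left(u \right)}
This equals f(u) exactly, so the claim holds.

Valid - differentiating G returns exactly f.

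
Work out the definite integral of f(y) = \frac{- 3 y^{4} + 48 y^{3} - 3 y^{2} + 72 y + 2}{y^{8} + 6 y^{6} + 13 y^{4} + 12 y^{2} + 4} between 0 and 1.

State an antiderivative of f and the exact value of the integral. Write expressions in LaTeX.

Recognize the product-rule pattern: f = u'v + uv' with u = \frac{1}{\frac{y^{4}}{3} + y^{2} + \frac{2}{3}}, v = \frac{y}{3} - 4, so integration by parts undoes it.
F(y) = \frac{y}{y^{4} + 3 y^{2} + 2} - \frac{4}{\frac{y^{4}}{3} + y^{2} + \frac{2}{3}} is an antiderivative of f.
Check: d/dy[\frac{y}{y^{4} + 3 y^{2} + 2} - \frac{4}{\frac{y^{4}}{3} + y^{2} + \frac{2}{3}}] = \frac{- 3 y^{4} + 48 y^{3} - 3 y^{2} + 72 y + 2}{y^{8} + 6 y^{6} + 13 y^{4} + 12 y^{2} + 4} = f(y).
F(1) = - \frac{11}{6}; F(0) = -6.
Integral = F(1) - F(0) = \frac{25}{6}.

Antiderivative: F(y) = \frac{y}{y^{4} + 3 y^{2} + 2} - \frac{4}{\frac{y^{4}}{3} + y^{2} + \frac{2}{3}}; value = \frac{25}{6}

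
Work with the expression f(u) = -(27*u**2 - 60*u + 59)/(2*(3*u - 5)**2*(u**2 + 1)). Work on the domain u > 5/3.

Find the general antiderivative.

F(u) = (-2*(3*u - 5)*atan(u) + 3)/(2*(3*u - 5)) + C

Check any antiderivative F(u) by computing F'(u) and comparing it with f(u).
Check: d/du[(-2*(3*u - 5)*atan(u) + 3)/(2*(3*u - 5))] = (-27*u**2 + 60*u - 59)/(18*u**4 - 60*u**3 + 68*u**2 - 60*u + 50), which equals f(u).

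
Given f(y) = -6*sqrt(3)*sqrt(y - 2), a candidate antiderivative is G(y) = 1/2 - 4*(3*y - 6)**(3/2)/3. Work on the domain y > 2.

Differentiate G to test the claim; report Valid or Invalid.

d/dy[G] = -6*sqrt(3)*sqrt(y - 2)
This equals f(y) exactly, so the claim holds.

Valid: G'(y) = f(y).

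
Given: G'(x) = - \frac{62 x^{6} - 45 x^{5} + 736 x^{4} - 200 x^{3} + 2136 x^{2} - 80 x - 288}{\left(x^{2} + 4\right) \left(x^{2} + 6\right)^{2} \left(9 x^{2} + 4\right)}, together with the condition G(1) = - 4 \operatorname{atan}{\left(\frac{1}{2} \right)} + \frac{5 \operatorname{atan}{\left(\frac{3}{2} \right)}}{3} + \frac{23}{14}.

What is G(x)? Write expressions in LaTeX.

G(x) = \frac{12 x^{2} - 24 \left(x^{2} + 6\right) \operatorname{atan}{\left(\frac{x}{2} \right)} + 10 \left(x^{2} + 6\right) \operatorname{atan}{\left(\frac{3 x}{2} \right)} + 57}{6 \left(x^{2} + 6\right)}

Whatever form G(x) takes, its d/dx must return the stated G'(x).
A general antiderivative is - 4 \operatorname{atan}{\left(\frac{x}{2} \right)} + \frac{5 \operatorname{atan}{\left(\frac{3 x}{2} \right)}}{3} - \frac{5}{4 \left(\frac{x^{2}}{2} + 3\right)} + C.
The condition gives C = - 4 \operatorname{atan}{\left(\frac{1}{2} \right)} + \frac{5 \operatorname{atan}{\left(\frac{3}{2} \right)}}{3} + \frac{23}{14} - (- 4 \operatorname{atan}{\left(\frac{1}{2} \right)} - \frac{5}{14} + \frac{5 \operatorname{atan}{\left(\frac{3}{2} \right)}}{3}) = 2.
So G(x) = \frac{12 x^{2} - 24 \left(x^{2} + 6\right) \operatorname{atan}{\left(\frac{x}{2} \right)} + 10 \left(x^{2} + 6\right) \operatorname{atan}{\left(\frac{3 x}{2} \right)} + 57}{6 \left(x^{2} + 6\right)}.
Check: d/dx[\frac{12 x^{2} - 24 \left(x^{2} + 6\right) \operatorname{atan}{\left(\frac{x}{2} \right)} + 10 \left(x^{2} + 6\right) \operatorname{atan}{\left(\frac{3 x}{2} \right)} + 57}{6 \left(x^{2} + 6\right)}] = \frac{- 62 x^{6} + 45 x^{5} - 736 x^{4} + 200 x^{3} - 2136 x^{2} + 80 x + 288}{9 x^{8} + 148 x^{6} + 820 x^{4} + 1632 x^{2} + 576}, which equals G'(x).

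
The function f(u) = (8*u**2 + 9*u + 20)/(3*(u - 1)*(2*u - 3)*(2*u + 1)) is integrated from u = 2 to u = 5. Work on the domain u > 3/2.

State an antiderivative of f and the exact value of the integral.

The denominator factors as 3*(u - 1)*(2*u - 3)*(2*u + 1); partial fractions split f into directly integrable pieces: 35/(36*(2*u + 1)) + 103/(12*(2*u - 3)) - 37/(9*(u - 1)).
F(u) = 103*log(u - 3/2)/24 - 37*log(u - 1)/9 + 35*log(u + 1/2)/72 is an antiderivative of f.
Check: d/du[103*log(u - 3/2)/24 - 37*log(u - 1)/9 + 35*log(u + 1/2)/72] = (8*u**2 + 9*u + 20)/(12*u**3 - 24*u**2 + 3*u + 9), which equals f(u).
F(5) = -37*log(4)/9 + 35*log(11/2)/72 + 103*log(7/2)/24; F(2) = -103*log(2)/24 + 35*log(5/2)/72.
Integral = F(5) - F(2) = -37*log(4)/9 - 35*log(5/2)/72 + 35*log(11/2)/72 + 103*log(2)/24 + 103*log(7/2)/24.

Antiderivative: F(u) = 103*log(u - 3/2)/24 - 37*log(u - 1)/9 + 35*log(u + 1/2)/72; value = -37*log(4)/9 - 35*log(5/2)/72 + 35*log(11/2)/72 + 103*log(2)/24 + 103*log(7/2)/24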